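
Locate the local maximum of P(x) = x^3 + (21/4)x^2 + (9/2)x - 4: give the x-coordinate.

P'(x) = 3x^2 + (21/2)x + 9/2 = 0 at x = -3, -1/2.
Since P''(x) = 6x + 21/2, we get P''(-3) = -15/2 < 0 ⇒ local maximum; P''(-1/2) = 15/2 > 0 ⇒ local minimum.
So the local maximum value is P(-3) = 11/4.

-3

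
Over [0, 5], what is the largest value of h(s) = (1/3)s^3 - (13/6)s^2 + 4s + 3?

21/2

Differentiating, h'(s) = s^2 - (13/3)s + 4; which vanishes at s = 4/3 and s = 3.
Candidates: h(0) = 3,  h(4/3) = 427/81,  h(3) = 9/2,  h(5) = 21/2.
So the maximum is h(5) = 21/2.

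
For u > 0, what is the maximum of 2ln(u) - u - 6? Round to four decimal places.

f'(u) = 2/u − 1 = 0 gives u = 2.
f''(u) = -2/u², which is negative for u > 0, so this is a local maximum.
f(2) = 2·ln(2) - 2 - 6 ≈ -6.6137.

-6.6137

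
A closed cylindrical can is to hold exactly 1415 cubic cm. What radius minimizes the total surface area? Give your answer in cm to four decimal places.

6.0840

With radius r and height h, πr²h = 1415 so h = 1415/(πr²), and S(r) = 2πr² + 2πrh = 2πr² + 2·1415/r.
S'(r) = 4πr − 2·1415/r² = 0 ⇒ r³ = 1415/(2π), so r ≈ 6.0840 and h = 2r ≈ 12.1681.
S''(r) = 4π + 4·1415/r³ > 0, so this is the minimum; S ≈ 697.7270.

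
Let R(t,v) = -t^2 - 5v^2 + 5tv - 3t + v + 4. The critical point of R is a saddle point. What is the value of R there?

-11/5

∂R/∂t = -2t + 5v - 3 = 0 and ∂R/∂v = 5t - 10v + 1 = 0, so (t, v) = (5, 13/5).
The Hessian has R_{tt} = -2, R_{vv} = -10, R_{tv} = 5, giving D = -5 < 0, so the point is a saddle point.
R(5, 13/5) = -11/5.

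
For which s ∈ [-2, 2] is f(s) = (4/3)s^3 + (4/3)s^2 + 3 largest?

2

Differentiating, f'(s) = 4s^2 + (8/3)s; which vanishes at s = -2/3 and s = 0.
Candidates: f(-2) = -7/3,  f(-2/3) = 259/81,  f(0) = 3,  f(2) = 19.
Hence the absolute maximum is 19 at s = 2.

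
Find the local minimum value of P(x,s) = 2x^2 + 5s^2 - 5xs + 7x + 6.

∂P/∂x = 4x - 5s + 7 = 0 and ∂P/∂s = -5x + 10s = 0, so (x, s) = (-14/3, -7/3).
The Hessian has P_{xx} = 4, P_{ss} = 10, P_{xs} = -5, giving D = 15 > 0 with P_{xx} > 0, so the point is a local minimum.
P(-14/3, -7/3) = -31/3.

-31/3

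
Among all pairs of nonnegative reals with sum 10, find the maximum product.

25

With x + y = 10, the product is P(x) = x(10 − x).
P'(x) = 10 − 2x = 0 gives x = 5; P'' = −2 < 0, so this is the maximum.
P = 5·5 = 25.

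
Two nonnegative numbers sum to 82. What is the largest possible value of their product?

With x + y = 82, the product is P(x) = x(82 − x).
P'(x) = 82 − 2x = 0 gives x = 41; P'' = −2 < 0, so this is the maximum.
P = 41·41 = 1681.

1681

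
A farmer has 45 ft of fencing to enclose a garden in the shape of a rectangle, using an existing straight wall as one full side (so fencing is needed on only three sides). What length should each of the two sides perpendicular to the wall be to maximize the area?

Let the sides perpendicular to the wall have length x and the parallel side y, so 2x + y = 45 and the area is A = xy = x(45 − 2x).
A'(x) = 45 − 4x = 0 gives x = 45/4, and A''(x) = −4 < 0 confirms a maximum.
Then y = 45 − 2·45/4 = 45/2 and A = 2025/8.

45/4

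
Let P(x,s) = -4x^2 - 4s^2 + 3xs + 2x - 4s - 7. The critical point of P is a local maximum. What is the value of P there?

-329/55

∂P/∂x = -8x + 3s + 2 = 0 and ∂P/∂s = 3x - 8s - 4 = 0, so (x, s) = (4/55, -26/55).
The Hessian has P_{xx} = -8, P_{ss} = -8, P_{xs} = 3, giving D = 55 > 0 with P_{xx} < 0, so the point is a local maximum.
P(4/55, -26/55) = -329/55.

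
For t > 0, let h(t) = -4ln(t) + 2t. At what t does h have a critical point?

2

h'(t) = -4/t + 2 = 0 gives t = 2.
h''(t) = 4/t², which is positive for t > 0, so this is a local minimum.
h(2) = -4·ln(2) + 4 ≈ 1.2274.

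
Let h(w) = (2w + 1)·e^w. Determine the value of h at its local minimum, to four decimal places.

-0.4463

Differentiating with the product rule gives h'(w) = (2w + 3)·e^w. Since e^w > 0, the only critical point is w = -3/2.
h''(-3/2) has the same sign as 2 > 0, so this is a local minimum.
h(-3/2) = (-2)·e^(-3/2) ≈ -0.4463.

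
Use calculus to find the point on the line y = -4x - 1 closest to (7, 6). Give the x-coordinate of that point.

Minimize D(x)^2 = (x - 7)^2 + (-4x - 7)^2.
d/dx[D^2] = 2(x - 7) + 2·(-4)·(-4x - 7) = 0 ⇒ x = -21/17.
Then y = 67/17 and the distance is √(1225/17) ≈ 8.4887.

-21/17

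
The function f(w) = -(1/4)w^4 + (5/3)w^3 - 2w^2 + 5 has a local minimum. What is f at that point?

f'(w) = -w^3 + 5w^2 - 4w = 0 at w = 0, 1, 4.
Since f''(w) = -3w^2 + 10w - 4, we get f''(0) = -4 < 0 ⇒ local maximum; f''(1) = 3 > 0 ⇒ local minimum; f''(4) = -12 < 0 ⇒ local maximum.
So the local minimum value is f(1) = 53/12.

53/12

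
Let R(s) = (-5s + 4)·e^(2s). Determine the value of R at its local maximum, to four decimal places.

4.5553

By the product rule, R'(s) = (-10s + 3)·e^(2s). Since e^(2s) > 0, the only critical point is s = 3/10.
R''(3/10) has the same sign as -10 < 0, so this is a local maximum.
R(3/10) = (5/2)·e^(3/5) ≈ 4.5553.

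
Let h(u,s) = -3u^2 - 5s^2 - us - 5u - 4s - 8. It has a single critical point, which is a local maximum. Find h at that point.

-319/59

∂h/∂u = -6u - s - 5 = 0 and ∂h/∂s = -u - 10s - 4 = 0, so (u, s) = (-46/59, -19/59).
The Hessian has h_{uu} = -6, h_{ss} = -10, h_{us} = -1, giving D = 59 > 0 with h_{uu} < 0, so the point is a local maximum.
h(-46/59, -19/59) = -319/59.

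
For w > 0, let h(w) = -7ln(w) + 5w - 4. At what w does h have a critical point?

7/5

h'(w) = -7/w + 5 = 0 gives w = 7/5.
h''(w) = 7/w², which is positive for w > 0, so this is a local minimum.
h(7/5) = -7·ln(7/5) + 7 - 4 ≈ 0.6447.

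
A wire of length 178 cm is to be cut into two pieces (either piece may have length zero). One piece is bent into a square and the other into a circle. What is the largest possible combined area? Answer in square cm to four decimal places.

2521.3326

Let x be the length used for the square. Square side x/4; circle radius (178−x)/(2π).
A(x) = (x/4)² + π·((178−x)/(2π))² = x²/16 + (178−x)²/(4π) for 0 ≤ x ≤ 178. A'(x) = x/8 − (178−x)/(2π) = 0 gives x = 4·178/(π+4) ≈ 99.6976.
A'' > 0, so the interior critical point is a minimum; the maximum is at an endpoint. A(0) = 2521.3326 and A(178) = 1980.2500, so the largest area is 2521.3326.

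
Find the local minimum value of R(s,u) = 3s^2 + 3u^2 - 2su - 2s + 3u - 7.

-251/32

∂R/∂s = 6s - 2u - 2 = 0 and ∂R/∂u = -2s + 6u + 3 = 0, so (s, u) = (3/16, -7/16).
The Hessian has R_{ss} = 6, R_{uu} = 6, R_{su} = -2, giving D = 32 > 0 with R_{ss} > 0, so the point is a local minimum.
R(3/16, -7/16) = -251/32.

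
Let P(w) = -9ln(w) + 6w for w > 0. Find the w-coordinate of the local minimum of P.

3/2

P'(w) = -9/w + 6 = 0 gives w = 3/2.
P''(w) = 9/w², which is positive for w > 0, so this is a local minimum.
P(3/2) = -9·ln(3/2) + 9 ≈ 5.3508.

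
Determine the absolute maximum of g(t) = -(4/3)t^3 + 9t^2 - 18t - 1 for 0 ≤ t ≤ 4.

Differentiating, g'(t) = -4t^2 + 18t - 18; which vanishes at t = 3/2 and t = 3.
Candidates: g(0) = -1,  g(3/2) = -49/4,  g(3) = -10,  g(4) = -43/3.
So the maximum is g(0) = -1.

-1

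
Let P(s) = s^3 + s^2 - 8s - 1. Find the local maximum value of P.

P'(s) = 3s^2 + 2s - 8. Setting P'(s) = 0 gives s ∈ {-2, 4/3}.
Second-derivative test with P''(s) = 6s + 2: P''(-2) = -10 < 0 ⇒ local maximum; P''(4/3) = 10 > 0 ⇒ local minimum.
The local maximum is P(-2) = 11.

11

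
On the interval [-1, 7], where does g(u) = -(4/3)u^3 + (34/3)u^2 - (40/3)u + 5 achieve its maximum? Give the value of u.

g'(u) = -4u^2 + (68/3)u - 40/3, which vanishes at u = 2/3 and u = 5.
Compare values at every candidate in [-1, 7]: g(-1) = 31, g(2/3) = 61/81, g(5) = 55, g(7) = 29/3.
So the maximum is g(5) = 55.

5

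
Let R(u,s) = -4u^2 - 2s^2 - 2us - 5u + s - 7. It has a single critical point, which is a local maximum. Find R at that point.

∂R/∂u = -8u - 2s - 5 = 0 and ∂R/∂s = -2u - 4s + 1 = 0, so (u, s) = (-11/14, 9/14).
The Hessian has R_{uu} = -8, R_{ss} = -4, R_{us} = -2, giving D = 28 > 0 with R_{uu} < 0, so the point is a local maximum.
R(-11/14, 9/14) = -33/7.

-33/7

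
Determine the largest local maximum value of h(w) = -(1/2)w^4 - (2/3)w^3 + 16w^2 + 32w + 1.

643/3

h'(w) = -2w^3 - 2w^2 + 32w + 32 = 0 at w = -4, -1, 4.
Second-derivative test with h''(w) = -6w^2 - 4w + 32: h''(-4) = -48 < 0 ⇒ local maximum; h''(-1) = 30 > 0 ⇒ local minimum; h''(4) = -80 < 0 ⇒ local maximum.
Thus h has its largest local maximum at w = 4, with value 643/3.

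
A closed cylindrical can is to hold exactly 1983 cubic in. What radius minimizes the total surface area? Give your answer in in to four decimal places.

6.8084

With radius r and height h, πr²h = 1983 so h = 1983/(πr²), and S(r) = 2πr² + 2πrh = 2πr² + 2·1983/r.
S'(r) = 4πr − 2·1983/r² = 0 ⇒ r³ = 1983/(2π), so r ≈ 6.8084 and h = 2r ≈ 13.6169.
S''(r) = 4π + 4·1983/r³ > 0, so this is the minimum; S ≈ 873.7684.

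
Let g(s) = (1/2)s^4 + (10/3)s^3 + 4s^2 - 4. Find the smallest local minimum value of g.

-76/3

Critical points: g'(s) = 2s^3 + 10s^2 + 8s vanishes at s = -4, -1, 0.
Second-derivative test with g''(s) = 6s^2 + 20s + 8: g''(-4) = 24 > 0 ⇒ local minimum; g''(-1) = -6 < 0 ⇒ local maximum; g''(0) = 8 > 0 ⇒ local minimum.
Thus g has its smallest local minimum at s = -4, with value -76/3.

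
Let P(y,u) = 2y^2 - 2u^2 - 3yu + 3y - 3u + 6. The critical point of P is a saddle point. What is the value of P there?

123/25

∂P/∂y = 4y - 3u + 3 = 0 and ∂P/∂u = -3y - 4u - 3 = 0, so (y, u) = (-21/25, -3/25).
The Hessian has P_{yy} = 4, P_{uu} = -4, P_{yu} = -3, giving D = -25 < 0, so the point is a saddle point.
P(-21/25, -3/25) = 123/25.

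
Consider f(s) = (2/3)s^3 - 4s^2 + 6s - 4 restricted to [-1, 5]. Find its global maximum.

28/3

f'(s) = 2s^2 - 8s + 6, which vanishes at s = 1 and s = 3.
Candidates: f(-1) = -44/3, f(1) = -4/3, f(3) = -4, f(5) = 28/3.
The maximum over the interval is 28/3, attained at s = 5.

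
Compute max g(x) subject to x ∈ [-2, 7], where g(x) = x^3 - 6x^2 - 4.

The derivative is 3x^2 - 12x, which vanishes at x = 0 and x = 4.
Evaluating at the critical points and endpoints: g(-2) = -36,  g(0) = -4,  g(4) = -36,  g(7) = 45.
So the maximum is g(7) = 45.

45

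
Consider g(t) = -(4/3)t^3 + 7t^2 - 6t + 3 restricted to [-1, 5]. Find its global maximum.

52/3

g'(t) = -4t^2 + 14t - 6, which vanishes at t = 1/2 and t = 3.
Candidates: g(-1) = 52/3, g(1/2) = 19/12, g(3) = 12, g(5) = -56/3.
So the maximum is g(-1) = 52/3.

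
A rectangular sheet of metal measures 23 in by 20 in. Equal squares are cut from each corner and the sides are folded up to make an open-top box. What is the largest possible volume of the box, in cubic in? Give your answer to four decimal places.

728.1428

With cut size x, the volume is V(x) = x(23 − 2x)(20 − 2x) for 0 < x < 10.
V'(x) = 12x^2 − 172x + 460. Setting V'(x) = 0 gives x ≈ 3.5573 (the root in (0, 10)).
V''(x) = 24x − 172 is negative there, so this is the maximum; V ≈ 728.1428.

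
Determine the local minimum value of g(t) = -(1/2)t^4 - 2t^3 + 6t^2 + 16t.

-17/2

g'(t) = -2t^3 - 6t^2 + 12t + 16. Setting g'(t) = 0 gives t ∈ {-4, -1, 2}.
Second-derivative test with g''(t) = -6t^2 - 12t + 12: g''(-4) = -36 < 0 ⇒ local maximum; g''(-1) = 18 > 0 ⇒ local minimum; g''(2) = -36 < 0 ⇒ local maximum.
Thus g has its local minimum at t = -1, with value -17/2.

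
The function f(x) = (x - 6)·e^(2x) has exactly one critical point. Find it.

f'(x) = 1·e^(2x) + (x - 6)·2·e^(2x) = (2x - 11)·e^(2x). Since e^(2x) > 0, the only critical point is x = 11/2.
f''(11/2) has the same sign as 2 > 0, so this is a local minimum.
f(11/2) = (-1/2)·e^(11) ≈ -29937.0709.

11/2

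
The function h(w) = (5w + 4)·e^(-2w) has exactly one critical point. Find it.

-3/10

h'(w) = 5·e^(-2w) + (5w + 4)·(-2)·e^(-2w) = (-10w - 3)·e^(-2w). Since e^(-2w) > 0, the only critical point is w = -3/10.
h''(-3/10) has the same sign as -10 < 0, so this is a local maximum.
h(-3/10) = (5/2)·e^(3/5) ≈ 4.5553.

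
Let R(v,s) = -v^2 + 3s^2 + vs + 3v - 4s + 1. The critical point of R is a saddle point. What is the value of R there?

36/13

∂R/∂v = -2v + s + 3 = 0 and ∂R/∂s = v + 6s - 4 = 0, so (v, s) = (22/13, 5/13).
The Hessian has R_{vv} = -2, R_{ss} = 6, R_{vs} = 1, giving D = -13 < 0, so the point is a saddle point.
R(22/13, 5/13) = 36/13.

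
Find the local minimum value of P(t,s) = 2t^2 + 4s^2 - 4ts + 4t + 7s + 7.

-81/8

∂P/∂t = 4t - 4s + 4 = 0 and ∂P/∂s = -4t + 8s + 7 = 0, so (t, s) = (-15/4, -11/4).
The Hessian has P_{tt} = 4, P_{ss} = 8, P_{ts} = -4, giving D = 16 > 0 with P_{tt} > 0, so the point is a local minimum.
P(-15/4, -11/4) = -81/8.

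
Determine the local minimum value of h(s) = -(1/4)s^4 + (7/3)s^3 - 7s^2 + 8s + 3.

17/3

h'(s) = -s^3 + 7s^2 - 14s + 8. Setting h'(s) = 0 gives s ∈ {1, 2, 4}.
Since h''(s) = -3s^2 + 14s - 14, we get h''(1) = -3 < 0 ⇒ local maximum; h''(2) = 2 > 0 ⇒ local minimum; h''(4) = -6 < 0 ⇒ local maximum.
So the local minimum value is h(2) = 17/3.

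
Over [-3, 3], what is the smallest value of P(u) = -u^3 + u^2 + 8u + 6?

P'(u) = -3u^2 + 2u + 8, which vanishes at u = -4/3 and u = 2.
Candidates: P(-3) = 18; P(-4/3) = -14/27; P(2) = 18; P(3) = 12.
So the minimum is P(-4/3) = -14/27.

-14/27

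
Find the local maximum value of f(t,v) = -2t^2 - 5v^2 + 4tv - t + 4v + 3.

∂f/∂t = -4t + 4v - 1 = 0 and ∂f/∂v = 4t - 10v + 4 = 0, so (t, v) = (1/4, 1/2).
The Hessian has f_{tt} = -4, f_{vv} = -10, f_{tv} = 4, giving D = 24 > 0 with f_{tt} < 0, so the point is a local maximum.
f(1/4, 1/2) = 31/8.

31/8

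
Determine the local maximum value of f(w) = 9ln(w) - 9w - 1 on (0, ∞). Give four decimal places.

-10.0000

f'(w) = 9/w − 9 = 0 gives w = 1.
f''(w) = -9/w², which is negative for w > 0, so this is a local maximum.
f(1) = 9·ln(1) - 9 - 1 ≈ -10.0000.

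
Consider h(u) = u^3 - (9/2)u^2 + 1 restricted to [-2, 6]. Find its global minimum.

-25

h'(u) = 3u^2 - 9u, which vanishes at u = 0 and u = 3.
Evaluating at the critical points and endpoints: h(-2) = -25,  h(0) = 1,  h(3) = -25/2,  h(6) = 55.
The minimum over the interval is -25, attained at u = -2.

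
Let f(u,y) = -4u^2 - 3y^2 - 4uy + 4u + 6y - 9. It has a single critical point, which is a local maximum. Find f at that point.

∂f/∂u = -8u - 4y + 4 = 0 and ∂f/∂y = -4u - 6y + 6 = 0, so (u, y) = (0, 1).
The Hessian has f_{uu} = -8, f_{yy} = -6, f_{uy} = -4, giving D = 32 > 0 with f_{uu} < 0, so the point is a local maximum.
f(0, 1) = -6.

-6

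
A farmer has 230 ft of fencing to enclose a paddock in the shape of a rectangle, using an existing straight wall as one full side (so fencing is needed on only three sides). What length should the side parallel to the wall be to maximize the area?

115

Let the sides perpendicular to the wall have length x and the parallel side y, so 2x + y = 230 and the area is A = xy = x(230 − 2x).
A'(x) = 230 − 4x = 0 gives x = 115/2, and A''(x) = −4 < 0 confirms a maximum.
Then y = 230 − 2·115/2 = 115 and A = 13225/2.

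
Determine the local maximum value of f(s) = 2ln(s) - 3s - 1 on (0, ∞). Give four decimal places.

f'(s) = 2/s − 3 = 0 gives s = 2/3.
f''(s) = -2/s², which is negative for s > 0, so this is a local maximum.
f(2/3) = 2·ln(2/3) - 2 - 1 ≈ -3.8109.

-3.8109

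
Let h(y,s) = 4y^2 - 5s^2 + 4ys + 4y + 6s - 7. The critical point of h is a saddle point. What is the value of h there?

∂h/∂y = 8y + 4s + 4 = 0 and ∂h/∂s = 4y - 10s + 6 = 0, so (y, s) = (-2/3, 1/3).
The Hessian has h_{yy} = 8, h_{ss} = -10, h_{ys} = 4, giving D = -96 < 0, so the point is a saddle point.
h(-2/3, 1/3) = -22/3.

-22/3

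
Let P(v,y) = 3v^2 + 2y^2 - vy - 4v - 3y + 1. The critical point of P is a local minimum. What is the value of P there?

∂P/∂v = 6v - y - 4 = 0 and ∂P/∂y = -v + 4y - 3 = 0, so (v, y) = (19/23, 22/23).
The Hessian has P_{vv} = 6, P_{yy} = 4, P_{vy} = -1, giving D = 23 > 0 with P_{vv} > 0, so the point is a local minimum.
P(19/23, 22/23) = -48/23.

-48/23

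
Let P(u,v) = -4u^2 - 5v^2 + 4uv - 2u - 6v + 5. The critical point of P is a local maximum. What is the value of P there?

∂P/∂u = -8u + 4v - 2 = 0 and ∂P/∂v = 4u - 10v - 6 = 0, so (u, v) = (-11/16, -7/8).
The Hessian has P_{uu} = -8, P_{vv} = -10, P_{uv} = 4, giving D = 64 > 0 with P_{uu} < 0, so the point is a local maximum.
P(-11/16, -7/8) = 133/16.

133/16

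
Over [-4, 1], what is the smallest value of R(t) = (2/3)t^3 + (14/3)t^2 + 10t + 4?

R'(t) = 2t^2 + (28/3)t + 10, which vanishes at t = -3 and t = -5/3.
Evaluating at the critical points and endpoints: R(-4) = -4,  R(-3) = -2,  R(-5/3) = -226/81,  R(1) = 58/3.
So the minimum is R(-4) = -4.

-4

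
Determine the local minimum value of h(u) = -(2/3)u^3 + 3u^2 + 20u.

h'(u) = -2u^2 + 6u + 20. Setting h'(u) = 0 gives u ∈ {-2, 5}.
h''(u) = -4u + 6. h''(-2) = 14 > 0 ⇒ local minimum; h''(5) = -14 < 0 ⇒ local maximum.
Thus h has its local minimum at u = -2, with value -68/3.

-68/3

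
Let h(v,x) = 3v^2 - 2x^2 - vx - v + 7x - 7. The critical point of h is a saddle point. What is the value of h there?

∂h/∂v = 6v - x - 1 = 0 and ∂h/∂x = -v - 4x + 7 = 0, so (v, x) = (11/25, 41/25).
The Hessian has h_{vv} = 6, h_{xx} = -4, h_{vx} = -1, giving D = -25 < 0, so the point is a saddle point.
h(11/25, 41/25) = -37/25.

-37/25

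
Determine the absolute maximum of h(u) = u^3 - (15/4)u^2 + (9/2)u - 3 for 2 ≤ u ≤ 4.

19

The derivative is 3u^2 - (15/2)u + 9/2, which has no zeros in [2, 4].
Compare values at every candidate in [2, 4]: h(2) = -1, h(4) = 19.
Hence the absolute maximum is 19 at u = 4.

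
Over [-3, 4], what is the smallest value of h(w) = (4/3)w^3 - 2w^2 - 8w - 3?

-33

Differentiating, h'(w) = 4w^2 - 4w - 8; which vanishes at w = -1 and w = 2.
Candidates: h(-3) = -33,  h(-1) = 5/3,  h(2) = -49/3,  h(4) = 55/3.
So the minimum is h(-3) = -33.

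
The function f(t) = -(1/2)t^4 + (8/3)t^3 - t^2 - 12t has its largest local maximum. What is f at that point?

47/6

f'(t) = -2t^3 + 8t^2 - 2t - 12. Setting f'(t) = 0 gives t ∈ {-1, 2, 3}.
Since f''(t) = -6t^2 + 16t - 2, we get f''(-1) = -24 < 0 ⇒ local maximum; f''(2) = 6 > 0 ⇒ local minimum; f''(3) = -8 < 0 ⇒ local maximum.
So the largest local maximum value is f(-1) = 47/6.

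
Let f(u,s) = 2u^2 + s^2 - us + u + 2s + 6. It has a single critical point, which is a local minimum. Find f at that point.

31/7

∂f/∂u = 4u - s + 1 = 0 and ∂f/∂s = -u + 2s + 2 = 0, so (u, s) = (-4/7, -9/7).
The Hessian has f_{uu} = 4, f_{ss} = 2, f_{us} = -1, giving D = 7 > 0 with f_{uu} > 0, so the point is a local minimum.
f(-4/7, -9/7) = 31/7.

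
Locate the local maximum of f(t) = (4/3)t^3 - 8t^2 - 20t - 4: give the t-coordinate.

f'(t) = 4t^2 - 16t - 20. Setting f'(t) = 0 gives t ∈ {-1, 5}.
f''(t) = 8t - 16. f''(-1) = -24 < 0 ⇒ local maximum; f''(5) = 24 > 0 ⇒ local minimum.
The local maximum is f(-1) = 20/3.

-1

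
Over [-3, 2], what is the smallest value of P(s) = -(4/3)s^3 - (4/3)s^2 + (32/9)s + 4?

The derivative is -4s^2 - (8/3)s + 32/9, which vanishes at s = -4/3 and s = 2/3.
Candidates: P(-3) = 52/3,  P(-4/3) = 4/81,  P(2/3) = 436/81,  P(2) = -44/9.
Hence the absolute minimum is -44/9 at s = 2.

-44/9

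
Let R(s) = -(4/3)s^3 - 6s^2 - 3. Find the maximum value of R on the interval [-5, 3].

41/3

R'(s) = -4s^2 - 12s, which vanishes at s = -3 and s = 0.
Evaluating at the critical points and endpoints: R(-5) = 41/3,  R(-3) = -21,  R(0) = -3,  R(3) = -93.
Hence the absolute maximum is 41/3 at s = -5.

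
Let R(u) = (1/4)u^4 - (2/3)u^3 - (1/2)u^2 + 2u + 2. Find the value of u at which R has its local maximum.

R'(u) = u^3 - 2u^2 - u + 2. Setting R'(u) = 0 gives u ∈ {-1, 1, 2}.
Since R''(u) = 3u^2 - 4u - 1, we get R''(-1) = 6 > 0 ⇒ local minimum; R''(1) = -2 < 0 ⇒ local maximum; R''(2) = 3 > 0 ⇒ local minimum.
The local maximum is R(1) = 37/12.

1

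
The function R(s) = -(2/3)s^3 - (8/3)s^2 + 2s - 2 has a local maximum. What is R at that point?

-134/81

Critical points: R'(s) = -2s^2 - (16/3)s + 2 vanishes at s = -3, 1/3.
Second-derivative test with R''(s) = -4s - 16/3: R''(-3) = 20/3 > 0 ⇒ local minimum; R''(1/3) = -20/3 < 0 ⇒ local maximum.
Thus R has its local maximum at s = 1/3, with value -134/81.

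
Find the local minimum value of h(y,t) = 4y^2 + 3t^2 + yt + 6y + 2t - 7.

-441/47

∂h/∂y = 8y + t + 6 = 0 and ∂h/∂t = y + 6t + 2 = 0, so (y, t) = (-34/47, -10/47).
The Hessian has h_{yy} = 8, h_{tt} = 6, h_{yt} = 1, giving D = 47 > 0 with h_{yy} > 0, so the point is a local minimum.
h(-34/47, -10/47) = -441/47.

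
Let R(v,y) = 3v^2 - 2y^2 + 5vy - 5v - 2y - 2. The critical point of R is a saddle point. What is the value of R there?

∂R/∂v = 6v + 5y - 5 = 0 and ∂R/∂y = 5v - 4y - 2 = 0, so (v, y) = (30/49, 13/49).
The Hessian has R_{vv} = 6, R_{yy} = -4, R_{vy} = 5, giving D = -49 < 0, so the point is a saddle point.
R(30/49, 13/49) = -186/49.

-186/49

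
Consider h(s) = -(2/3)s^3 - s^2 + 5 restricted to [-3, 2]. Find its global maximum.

14

h'(s) = -2s^2 - 2s, which vanishes at s = -1 and s = 0.
Evaluating at the critical points and endpoints: h(-3) = 14,  h(-1) = 14/3,  h(0) = 5,  h(2) = -13/3.
Hence the absolute maximum is 14 at s = -3.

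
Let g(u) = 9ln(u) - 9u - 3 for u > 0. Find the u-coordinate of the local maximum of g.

1

g'(u) = 9/u − 9 = 0 gives u = 1.
g''(u) = -9/u², which is negative for u > 0, so this is a local maximum.
g(1) = 9·ln(1) - 9 - 3 ≈ -12.0000.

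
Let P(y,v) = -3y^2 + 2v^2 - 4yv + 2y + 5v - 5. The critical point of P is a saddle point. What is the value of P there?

-227/40

∂P/∂y = -6y - 4v + 2 = 0 and ∂P/∂v = -4y + 4v + 5 = 0, so (y, v) = (7/10, -11/20).
The Hessian has P_{yy} = -6, P_{vv} = 4, P_{yv} = -4, giving D = -40 < 0, so the point is a saddle point.
P(7/10, -11/20) = -227/40.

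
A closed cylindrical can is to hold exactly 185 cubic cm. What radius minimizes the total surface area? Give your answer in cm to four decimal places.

With radius r and height h, πr²h = 185 so h = 185/(πr²), and S(r) = 2πr² + 2πrh = 2πr² + 2·185/r.
S'(r) = 4πr − 2·185/r² = 0 ⇒ r³ = 185/(2π), so r ≈ 3.0879 and h = 2r ≈ 6.1758.
S''(r) = 4π + 4·185/r³ > 0, so this is the minimum; S ≈ 179.7335.

3.0879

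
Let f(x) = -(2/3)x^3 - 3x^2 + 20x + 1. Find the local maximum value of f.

71/3

f'(x) = -2x^2 - 6x + 20 = 0 at x = -5, 2.
Second-derivative test with f''(x) = -4x - 6: f''(-5) = 14 > 0 ⇒ local minimum; f''(2) = -14 < 0 ⇒ local maximum.
The local maximum is f(2) = 71/3.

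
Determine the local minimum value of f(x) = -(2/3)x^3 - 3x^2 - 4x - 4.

-8/3

f'(x) = -2x^2 - 6x - 4. Setting f'(x) = 0 gives x ∈ {-2, -1}.
Since f''(x) = -4x - 6, we get f''(-2) = 2 > 0 ⇒ local minimum; f''(-1) = -2 < 0 ⇒ local maximum.
So the local minimum value is f(-2) = -8/3.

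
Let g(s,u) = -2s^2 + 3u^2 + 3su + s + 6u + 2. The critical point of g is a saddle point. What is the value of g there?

∂g/∂s = -4s + 3u + 1 = 0 and ∂g/∂u = 3s + 6u + 6 = 0, so (s, u) = (-4/11, -9/11).
The Hessian has g_{ss} = -4, g_{uu} = 6, g_{su} = 3, giving D = -33 < 0, so the point is a saddle point.
g(-4/11, -9/11) = -7/11.

-7/11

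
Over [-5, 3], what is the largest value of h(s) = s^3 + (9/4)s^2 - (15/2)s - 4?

The derivative is 3s^2 + (9/2)s - 15/2, which vanishes at s = -5/2 and s = 1.
Evaluating at the critical points and endpoints: h(-5) = -141/4; h(-5/2) = 211/16; h(1) = -33/4; h(3) = 83/4.
Hence the absolute maximum is 83/4 at s = 3.

83/4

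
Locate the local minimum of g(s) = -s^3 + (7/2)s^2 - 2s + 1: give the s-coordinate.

1/3

Critical points: g'(s) = -3s^2 + 7s - 2 vanishes at s = 1/3, 2.
Since g''(s) = -6s + 7, we get g''(1/3) = 5 > 0 ⇒ local minimum; g''(2) = -5 < 0 ⇒ local maximum.
So the local minimum value is g(1/3) = 37/54.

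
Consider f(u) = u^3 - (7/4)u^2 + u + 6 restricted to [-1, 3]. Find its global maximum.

81/4

Differentiating, f'(u) = 3u^2 - (7/2)u + 1; which vanishes at u = 1/2 and u = 2/3.
Candidates: f(-1) = 9/4, f(1/2) = 99/16, f(2/3) = 167/27, f(3) = 81/4.
Hence the absolute maximum is 81/4 at u = 3.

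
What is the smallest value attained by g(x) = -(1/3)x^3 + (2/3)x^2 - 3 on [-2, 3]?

-6

g'(x) = -x^2 + (4/3)x, which vanishes at x = 0 and x = 4/3.
Compare values at every candidate in [-2, 3]: g(-2) = 7/3; g(0) = -3; g(4/3) = -211/81; g(3) = -6.
The minimum over the interval is -6, attained at x = 3.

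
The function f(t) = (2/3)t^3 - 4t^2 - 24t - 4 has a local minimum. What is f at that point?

f'(t) = 2t^2 - 8t - 24. Setting f'(t) = 0 gives t ∈ {-2, 6}.
Second-derivative test with f''(t) = 4t - 8: f''(-2) = -16 < 0 ⇒ local maximum; f''(6) = 16 > 0 ⇒ local minimum.
The local minimum is f(6) = -148.

-148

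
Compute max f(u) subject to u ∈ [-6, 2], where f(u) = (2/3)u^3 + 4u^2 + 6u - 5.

Differentiating, f'(u) = 2u^2 + 8u + 6; which vanishes at u = -3 and u = -1.
Candidates: f(-6) = -41; f(-3) = -5; f(-1) = -23/3; f(2) = 85/3.
The maximum over the interval is 85/3, attained at u = 2.

85/3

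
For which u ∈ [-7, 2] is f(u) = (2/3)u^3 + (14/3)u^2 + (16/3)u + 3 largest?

2

f'(u) = 2u^2 + (28/3)u + 16/3, which vanishes at u = -4 and u = -2/3.
Evaluating at the critical points and endpoints: f(-7) = -103/3, f(-4) = 41/3, f(-2/3) = 107/81, f(2) = 113/3.
Hence the absolute maximum is 113/3 at u = 2.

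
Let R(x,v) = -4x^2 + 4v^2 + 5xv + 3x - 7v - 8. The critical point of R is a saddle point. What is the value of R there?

∂R/∂x = -8x + 5v + 3 = 0 and ∂R/∂v = 5x + 8v - 7 = 0, so (x, v) = (59/89, 41/89).
The Hessian has R_{xx} = -8, R_{vv} = 8, R_{xv} = 5, giving D = -89 < 0, so the point is a saddle point.
R(59/89, 41/89) = -767/89.

-767/89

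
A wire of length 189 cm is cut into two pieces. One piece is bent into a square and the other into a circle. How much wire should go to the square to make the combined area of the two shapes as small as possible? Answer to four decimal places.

105.8587

Let x be the length used for the square. Square side x/4; circle radius (189−x)/(2π).
A(x) = (x/4)² + π·((189−x)/(2π))² = x²/16 + (189−x)²/(4π) for 0 ≤ x ≤ 189. A'(x) = x/8 − (189−x)/(2π) = 0 gives x = 4·189/(π+4) ≈ 105.8587.
A'' = 1/8 + 1/(2π) > 0, so this gives the minimum combined area; x ≈ 105.8587 cm to the square.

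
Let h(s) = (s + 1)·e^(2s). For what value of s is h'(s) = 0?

Differentiating with the product rule gives h'(s) = (2s + 3)·e^(2s). Since e^(2s) > 0, the only critical point is s = -3/2.
h''(-3/2) has the same sign as 2 > 0, so this is a local minimum.
h(-3/2) = (-1/2)·e^(-3) ≈ -0.0249.

-3/2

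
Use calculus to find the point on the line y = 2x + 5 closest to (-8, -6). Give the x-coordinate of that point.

-6

Minimize D(x)^2 = (x + 8)^2 + (2x + 11)^2.
d/dx[D^2] = 2(x + 8) + 2·2·(2x + 11) = 0 ⇒ x = -6.
Then y = -7 and the distance is √(5) ≈ 2.2361.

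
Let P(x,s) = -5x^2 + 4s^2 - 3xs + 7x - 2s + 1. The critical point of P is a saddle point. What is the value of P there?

223/89

∂P/∂x = -10x - 3s + 7 = 0 and ∂P/∂s = -3x + 8s - 2 = 0, so (x, s) = (50/89, 41/89).
The Hessian has P_{xx} = -10, P_{ss} = 8, P_{xs} = -3, giving D = -89 < 0, so the point is a saddle point.
P(50/89, 41/89) = 223/89.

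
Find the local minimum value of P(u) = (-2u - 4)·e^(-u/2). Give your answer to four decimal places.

-4.0000

By the product rule, P'(u) = (u)·e^(-u/2). Since e^(-u/2) > 0, the only critical point is u = 0.
P''(0) has the same sign as 1 > 0, so this is a local minimum.
P(0) = (-4)·e^(0) ≈ -4.0000.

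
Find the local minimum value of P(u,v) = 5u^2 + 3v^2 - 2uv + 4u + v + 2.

51/56

∂P/∂u = 10u - 2v + 4 = 0 and ∂P/∂v = -2u + 6v + 1 = 0, so (u, v) = (-13/28, -9/28).
The Hessian has P_{uu} = 10, P_{vv} = 6, P_{uv} = -2, giving D = 56 > 0 with P_{uu} > 0, so the point is a local minimum.
P(-13/28, -9/28) = 51/56.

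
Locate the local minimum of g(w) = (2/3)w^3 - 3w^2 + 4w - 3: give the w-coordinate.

g'(w) = 2w^2 - 6w + 4. Setting g'(w) = 0 gives w ∈ {1, 2}.
g''(w) = 4w - 6. g''(1) = -2 < 0 ⇒ local maximum; g''(2) = 2 > 0 ⇒ local minimum.
Thus g has its local minimum at w = 2, with value -5/3.

2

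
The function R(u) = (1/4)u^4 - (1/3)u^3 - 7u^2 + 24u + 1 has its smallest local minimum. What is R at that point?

-365/3

Critical points: R'(u) = u^3 - u^2 - 14u + 24 vanishes at u = -4, 2, 3.
R''(u) = 3u^2 - 2u - 14. R''(-4) = 42 > 0 ⇒ local minimum; R''(2) = -6 < 0 ⇒ local maximum; R''(3) = 7 > 0 ⇒ local minimum.
Thus R has its smallest local minimum at u = -4, with value -365/3.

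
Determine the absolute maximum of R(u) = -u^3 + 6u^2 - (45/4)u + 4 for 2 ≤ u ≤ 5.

-9/4

The derivative is -3u^2 + 12u - 45/4, whose only zero in [2, 5] is u = 5/2.
Evaluating at the critical points and endpoints: R(2) = -5/2,  R(5/2) = -9/4,  R(5) = -109/4.
Hence the absolute maximum is -9/4 at u = 5/2.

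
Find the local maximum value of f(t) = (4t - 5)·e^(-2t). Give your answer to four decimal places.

0.0604

f'(t) = 4·e^(-2t) + (4t - 5)·(-2)·e^(-2t) = (-8t + 14)·e^(-2t). Since e^(-2t) > 0, the only critical point is t = 7/4.
f''(7/4) has the same sign as -8 < 0, so this is a local maximum.
f(7/4) = (2)·e^(-7/2) ≈ 0.0604.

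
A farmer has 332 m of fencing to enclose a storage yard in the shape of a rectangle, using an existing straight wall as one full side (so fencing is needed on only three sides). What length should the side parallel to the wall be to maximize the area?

166

Let the sides perpendicular to the wall have length x and the parallel side y, so 2x + y = 332 and the area is A = xy = x(332 − 2x).
A'(x) = 332 − 4x = 0 gives x = 83, and A''(x) = −4 < 0 confirms a maximum.
Then y = 332 − 2·83 = 166 and A = 13778.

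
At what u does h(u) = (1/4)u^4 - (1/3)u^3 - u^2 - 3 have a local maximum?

h'(u) = u^3 - u^2 - 2u. Setting h'(u) = 0 gives u ∈ {-1, 0, 2}.
Second-derivative test with h''(u) = 3u^2 - 2u - 2: h''(-1) = 3 > 0 ⇒ local minimum; h''(0) = -2 < 0 ⇒ local maximum; h''(2) = 6 > 0 ⇒ local minimum.
So the local maximum value is h(0) = -3.

0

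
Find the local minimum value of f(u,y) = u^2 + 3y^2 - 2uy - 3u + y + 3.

∂f/∂u = 2u - 2y - 3 = 0 and ∂f/∂y = -2u + 6y + 1 = 0, so (u, y) = (2, 1/2).
The Hessian has f_{uu} = 2, f_{yy} = 6, f_{uy} = -2, giving D = 8 > 0 with f_{uu} > 0, so the point is a local minimum.
f(2, 1/2) = 1/4.

1/4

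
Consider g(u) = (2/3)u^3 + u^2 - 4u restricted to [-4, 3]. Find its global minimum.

-32/3

Differentiating, g'(u) = 2u^2 + 2u - 4; which vanishes at u = -2 and u = 1.
Evaluating at the critical points and endpoints: g(-4) = -32/3,  g(-2) = 20/3,  g(1) = -7/3,  g(3) = 15.
So the minimum is g(-4) = -32/3.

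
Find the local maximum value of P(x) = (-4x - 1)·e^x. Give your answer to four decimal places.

1.1460

Differentiating with the product rule gives P'(x) = (-4x - 5)·e^x. Since e^x > 0, the only critical point is x = -5/4.
P''(-5/4) has the same sign as -4 < 0, so this is a local maximum.
P(-5/4) = (4)·e^(-5/4) ≈ 1.1460.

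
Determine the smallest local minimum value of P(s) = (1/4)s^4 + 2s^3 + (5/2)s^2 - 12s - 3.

-41/4

Critical points: P'(s) = s^3 + 6s^2 + 5s - 12 vanishes at s = -4, -3, 1.
Since P''(s) = 3s^2 + 12s + 5, we get P''(-4) = 5 > 0 ⇒ local minimum; P''(-3) = -4 < 0 ⇒ local maximum; P''(1) = 20 > 0 ⇒ local minimum.
The smallest local minimum is P(1) = -41/4.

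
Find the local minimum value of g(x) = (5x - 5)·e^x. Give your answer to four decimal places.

g'(x) = 5·e^x + (5x - 5)·1·e^x = (5x)·e^x. Since e^x > 0, the only critical point is x = 0.
g''(0) has the same sign as 5 > 0, so this is a local minimum.
g(0) = (-5)·e^(0) ≈ -5.0000.

-5.0000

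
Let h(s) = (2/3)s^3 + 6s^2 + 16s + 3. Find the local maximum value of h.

h'(s) = 2s^2 + 12s + 16 = 0 at s = -4, -2.
h''(s) = 4s + 12. h''(-4) = -4 < 0 ⇒ local maximum; h''(-2) = 4 > 0 ⇒ local minimum.
Thus h has its local maximum at s = -4, with value -23/3.

-23/3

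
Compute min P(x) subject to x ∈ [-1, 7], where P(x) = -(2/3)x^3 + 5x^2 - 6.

P'(x) = -2x^2 + 10x, which vanishes at x = 0 and x = 5.
Compare values at every candidate in [-1, 7]: P(-1) = -1/3, P(0) = -6, P(5) = 107/3, P(7) = 31/3.
Hence the absolute minimum is -6 at x = 0.

-6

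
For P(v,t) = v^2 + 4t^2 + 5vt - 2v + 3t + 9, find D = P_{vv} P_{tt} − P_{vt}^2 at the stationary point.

∂P/∂v = 2v + 5t - 2 = 0 and ∂P/∂t = 5v + 8t + 3 = 0, so (v, t) = (-31/9, 16/9).
The Hessian has P_{vv} = 2, P_{tt} = 8, P_{vt} = 5, giving D = -9 < 0, so the point is a saddle point.
D = (2)·(8) − (5)^2 = -9.

-9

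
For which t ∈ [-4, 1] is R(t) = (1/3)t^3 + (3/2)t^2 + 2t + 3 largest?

1

Differentiating, R'(t) = t^2 + 3t + 2; which vanishes at t = -2 and t = -1.
Compare values at every candidate in [-4, 1]: R(-4) = -7/3,  R(-2) = 7/3,  R(-1) = 13/6,  R(1) = 41/6.
Hence the absolute maximum is 41/6 at t = 1.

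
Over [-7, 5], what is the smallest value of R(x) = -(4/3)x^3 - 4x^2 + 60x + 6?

R'(x) = -4x^2 - 8x + 60, which vanishes at x = -5 and x = 3.
Candidates: R(-7) = -458/3; R(-5) = -682/3; R(3) = 114; R(5) = 118/3.
Hence the absolute minimum is -682/3 at x = -5.

-682/3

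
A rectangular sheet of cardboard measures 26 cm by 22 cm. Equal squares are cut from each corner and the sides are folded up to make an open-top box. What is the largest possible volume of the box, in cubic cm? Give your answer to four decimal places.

1008.0830

With cut size x, the volume is V(x) = x(26 − 2x)(22 − 2x) for 0 < x < 11.
V'(x) = 12x^2 − 192x + 572. Setting V'(x) = 0 gives x ≈ 3.9585 (the root in (0, 11)).
V''(x) = 24x − 192 is negative there, so this is the maximum; V ≈ 1008.0830.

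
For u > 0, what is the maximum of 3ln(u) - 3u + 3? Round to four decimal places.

0.0000

h'(u) = 3/u − 3 = 0 gives u = 1.
h''(u) = -3/u², which is negative for u > 0, so this is a local maximum.
h(1) = 3·ln(1) - 3 + 3 ≈ 0.0000.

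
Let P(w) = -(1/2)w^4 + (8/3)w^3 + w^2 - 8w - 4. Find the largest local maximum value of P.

Critical points: P'(w) = -2w^3 + 8w^2 + 2w - 8 vanishes at w = -1, 1, 4.
P''(w) = -6w^2 + 16w + 2. P''(-1) = -20 < 0 ⇒ local maximum; P''(1) = 12 > 0 ⇒ local minimum; P''(4) = -30 < 0 ⇒ local maximum.
So the largest local maximum value is P(4) = 68/3.

68/3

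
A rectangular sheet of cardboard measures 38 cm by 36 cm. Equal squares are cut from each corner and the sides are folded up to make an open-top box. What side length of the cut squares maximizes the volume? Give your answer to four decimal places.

With cut size x, the volume is V(x) = x(38 − 2x)(36 − 2x) for 0 < x < 18.
V'(x) = 12x^2 − 296x + 1368. Setting V'(x) = 0 gives x ≈ 6.1599 (the root in (0, 18)).
V''(x) = 24x − 296 is negative there, so this is the maximum; V ≈ 3745.9108.

6.1599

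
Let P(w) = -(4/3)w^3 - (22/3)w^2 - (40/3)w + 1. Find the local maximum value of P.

P'(w) = -4w^2 - (44/3)w - 40/3 = 0 at w = -2, -5/3.
Second-derivative test with P''(w) = -8w - 44/3: P''(-2) = 4/3 > 0 ⇒ local minimum; P''(-5/3) = -4/3 < 0 ⇒ local maximum.
The local maximum is P(-5/3) = 731/81.

731/81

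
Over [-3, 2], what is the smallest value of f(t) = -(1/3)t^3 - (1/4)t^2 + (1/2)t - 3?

-17/3

Differentiating, f'(t) = -t^2 - (1/2)t + 1/2; which vanishes at t = -1 and t = 1/2.
Evaluating at the critical points and endpoints: f(-3) = 9/4,  f(-1) = -41/12,  f(1/2) = -137/48,  f(2) = -17/3.
So the minimum is f(2) = -17/3.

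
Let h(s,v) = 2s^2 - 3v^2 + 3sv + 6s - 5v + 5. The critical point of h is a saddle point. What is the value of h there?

∂h/∂s = 4s + 3v + 6 = 0 and ∂h/∂v = 3s - 6v - 5 = 0, so (s, v) = (-7/11, -38/33).
The Hessian has h_{ss} = 4, h_{vv} = -6, h_{sv} = 3, giving D = -33 < 0, so the point is a saddle point.
h(-7/11, -38/33) = 197/33.

197/33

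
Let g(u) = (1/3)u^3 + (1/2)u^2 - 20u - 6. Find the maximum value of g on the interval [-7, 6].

389/6

The derivative is u^2 + u - 20, which vanishes at u = -5 and u = 4.
Evaluating at the critical points and endpoints: g(-7) = 265/6,  g(-5) = 389/6,  g(4) = -170/3,  g(6) = -36.
So the maximum is g(-5) = 389/6.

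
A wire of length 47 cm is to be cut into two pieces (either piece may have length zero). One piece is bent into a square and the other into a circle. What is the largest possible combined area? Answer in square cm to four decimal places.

Let x be the length used for the square. Square side x/4; circle radius (47−x)/(2π).
A(x) = (x/4)² + π·((47−x)/(2π))² = x²/16 + (47−x)²/(4π) for 0 ≤ x ≤ 47. A'(x) = x/8 − (47−x)/(2π) = 0 gives x = 4·47/(π+4) ≈ 26.3247.
A'' > 0, so the interior critical point is a minimum; the maximum is at an endpoint. A(0) = 175.7866 and A(47) = 138.0625, so the largest area is 175.7866.

175.7866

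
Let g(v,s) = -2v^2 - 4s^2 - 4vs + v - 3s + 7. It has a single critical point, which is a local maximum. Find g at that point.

∂g/∂v = -4v - 4s + 1 = 0 and ∂g/∂s = -4v - 8s - 3 = 0, so (v, s) = (5/4, -1).
The Hessian has g_{vv} = -4, g_{ss} = -8, g_{vs} = -4, giving D = 16 > 0 with g_{vv} < 0, so the point is a local maximum.
g(5/4, -1) = 73/8.

73/8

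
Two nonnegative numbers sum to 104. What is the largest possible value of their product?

2704

With x + y = 104, the product is P(x) = x(104 − x).
P'(x) = 104 − 2x = 0 gives x = 52; P'' = −2 < 0, so this is the maximum.
P = 52·52 = 2704.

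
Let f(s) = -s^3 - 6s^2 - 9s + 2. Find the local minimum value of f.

Critical points: f'(s) = -3s^2 - 12s - 9 vanishes at s = -3, -1.
f''(s) = -6s - 12. f''(-3) = 6 > 0 ⇒ local minimum; f''(-1) = -6 < 0 ⇒ local maximum.
The local minimum is f(-3) = 2.

2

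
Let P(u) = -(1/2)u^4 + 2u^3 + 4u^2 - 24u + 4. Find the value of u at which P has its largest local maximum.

P'(u) = -2u^3 + 6u^2 + 8u - 24. Setting P'(u) = 0 gives u ∈ {-2, 2, 3}.
Since P''(u) = -6u^2 + 12u + 8, we get P''(-2) = -40 < 0 ⇒ local maximum; P''(2) = 8 > 0 ⇒ local minimum; P''(3) = -10 < 0 ⇒ local maximum.
The largest local maximum is P(-2) = 44.

-2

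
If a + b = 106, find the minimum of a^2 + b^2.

With a + b = 106, a^2 + b^2 = a^2 + (106 − a)^2.
The derivative 2a − 2(106 − a) = 4a − 212 vanishes at a = 53; second derivative 4 > 0, a minimum.
The minimum is 2·(53)^2 = 5618.

5618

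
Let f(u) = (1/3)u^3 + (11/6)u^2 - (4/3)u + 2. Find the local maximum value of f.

46/3

f'(u) = u^2 + (11/3)u - 4/3 = 0 at u = -4, 1/3.
f''(u) = 2u + 11/3. f''(-4) = -13/3 < 0 ⇒ local maximum; f''(1/3) = 13/3 > 0 ⇒ local minimum.
Thus f has its local maximum at u = -4, with value 46/3.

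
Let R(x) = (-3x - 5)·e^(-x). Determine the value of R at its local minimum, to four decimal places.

-5.8432

By the product rule, R'(x) = (3x + 2)·e^(-x). Since e^(-x) > 0, the only critical point is x = -2/3.
R''(-2/3) has the same sign as 3 > 0, so this is a local minimum.
R(-2/3) = (-3)·e^(2/3) ≈ -5.8432.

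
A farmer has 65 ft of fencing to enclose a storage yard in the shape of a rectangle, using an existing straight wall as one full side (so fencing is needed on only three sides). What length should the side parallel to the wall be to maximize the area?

Let the sides perpendicular to the wall have length x and the parallel side y, so 2x + y = 65 and the area is A = xy = x(65 − 2x).
A'(x) = 65 − 4x = 0 gives x = 65/4, and A''(x) = −4 < 0 confirms a maximum.
Then y = 65 − 2·65/4 = 65/2 and A = 4225/8.

65/2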